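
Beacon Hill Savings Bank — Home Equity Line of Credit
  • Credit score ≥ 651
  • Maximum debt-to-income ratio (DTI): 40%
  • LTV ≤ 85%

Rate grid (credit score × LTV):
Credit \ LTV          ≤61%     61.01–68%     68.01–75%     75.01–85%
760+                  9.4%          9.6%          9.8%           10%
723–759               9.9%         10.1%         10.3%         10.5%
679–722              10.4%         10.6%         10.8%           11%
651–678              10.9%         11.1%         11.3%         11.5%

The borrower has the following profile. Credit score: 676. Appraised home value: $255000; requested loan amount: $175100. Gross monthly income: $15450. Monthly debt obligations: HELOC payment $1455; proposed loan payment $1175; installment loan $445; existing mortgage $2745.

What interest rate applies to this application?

Credit score 676 ≥ 651; Total monthly debts = (1,455 + 1,175 + 445 + 2,745) = 5,820. DTI = 5,820/15,450 = 37.7% ≤ 40%
LTV = 175,100/255,000 = 68.7% ≤ 85%
Score 676 is in the 651–678 band; LTV 68.7% is in the 68.01–75% band → 11.3%.

11.3%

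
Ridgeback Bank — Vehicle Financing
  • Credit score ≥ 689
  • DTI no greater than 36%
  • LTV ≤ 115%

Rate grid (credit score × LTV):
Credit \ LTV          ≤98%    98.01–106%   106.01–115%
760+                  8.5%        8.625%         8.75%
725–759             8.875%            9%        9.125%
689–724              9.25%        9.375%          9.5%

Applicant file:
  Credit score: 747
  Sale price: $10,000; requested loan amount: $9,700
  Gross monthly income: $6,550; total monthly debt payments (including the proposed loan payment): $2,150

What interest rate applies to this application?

8.875%

Credit score 747 ≥ 689; DTI = 2,150/6,550 = 32.8% ≤ 36%
LTV: 9,700 ÷ 10,000 = 97%, within 115% cap
Score 747 is in the 725–759 band; LTV 97% is in the ≤98% band → 8.875%.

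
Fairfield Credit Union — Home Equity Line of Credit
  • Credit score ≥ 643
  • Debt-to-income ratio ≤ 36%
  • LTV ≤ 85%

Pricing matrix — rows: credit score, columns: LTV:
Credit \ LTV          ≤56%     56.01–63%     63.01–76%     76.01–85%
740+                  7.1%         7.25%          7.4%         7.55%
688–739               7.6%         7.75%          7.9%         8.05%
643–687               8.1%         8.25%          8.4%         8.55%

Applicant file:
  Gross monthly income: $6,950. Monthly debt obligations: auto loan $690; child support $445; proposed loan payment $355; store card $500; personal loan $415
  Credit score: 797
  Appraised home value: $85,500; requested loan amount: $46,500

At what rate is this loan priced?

Credit score 797 ≥ 643; Total monthly debts = (690 + 445 + 355 + 500 + 415) = 2,405. DTI = 2,405/6,950 = 34.6% ≤ 36%
Loan-to-value = 46,500/85,500 = 54.4% — pass (85% max)
Score 797 is in the 740+ band; LTV 54.4% is in the ≤56% band → 7.1%.

7.1%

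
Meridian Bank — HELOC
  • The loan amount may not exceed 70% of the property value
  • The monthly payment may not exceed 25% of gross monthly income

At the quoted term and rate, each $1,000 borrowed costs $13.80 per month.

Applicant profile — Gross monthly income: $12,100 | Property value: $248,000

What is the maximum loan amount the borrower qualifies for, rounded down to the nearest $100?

$173,600

Payment cap: 25% × $12,100 = $3,025/month.
At $13.80 per $1,000, that supports 3,025/13.80 × 1,000 ≈ $219,202 → $219,200.
LTV cap: 70% × $248,000 = $173,600 → $173,600.
Binding constraint: loan-to-value.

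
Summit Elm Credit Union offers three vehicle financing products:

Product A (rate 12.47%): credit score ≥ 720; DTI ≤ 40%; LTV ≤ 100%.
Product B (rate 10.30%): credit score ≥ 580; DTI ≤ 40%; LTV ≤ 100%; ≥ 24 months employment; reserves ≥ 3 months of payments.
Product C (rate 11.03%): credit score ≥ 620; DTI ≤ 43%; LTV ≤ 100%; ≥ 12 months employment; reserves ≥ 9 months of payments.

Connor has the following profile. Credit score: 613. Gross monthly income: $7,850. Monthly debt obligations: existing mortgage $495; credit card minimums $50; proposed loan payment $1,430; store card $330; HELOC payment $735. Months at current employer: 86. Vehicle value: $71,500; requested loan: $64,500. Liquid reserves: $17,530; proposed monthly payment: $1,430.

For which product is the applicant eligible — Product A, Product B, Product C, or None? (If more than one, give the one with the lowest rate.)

Total debts = (495 + 50 + 1,430 + 330 + 735) = 3,040; DTI = 3,040/7,850 = 38.7%.
LTV = 64,500/71,500 = 90.2%.
Reserves = 17,530/1,430 = 12.3 months.
Product A: score 613 < 720; DTI 38.7% ≤ 40%; LTV 90.2% ≤ 100% → does not qualify.
Product B: score 613 ≥ 580; DTI 38.7% ≤ 40%; LTV 90.2% ≤ 100%; employment 86 ≥ 24 mo; reserves 12.3 ≥ 3 mo → qualifies.
Product C: score 613 < 620; DTI 38.7% ≤ 43%; LTV 90.2% ≤ 100%; employment 86 ≥ 12 mo; reserves 12.3 ≥ 9 mo → does not qualify.

Product B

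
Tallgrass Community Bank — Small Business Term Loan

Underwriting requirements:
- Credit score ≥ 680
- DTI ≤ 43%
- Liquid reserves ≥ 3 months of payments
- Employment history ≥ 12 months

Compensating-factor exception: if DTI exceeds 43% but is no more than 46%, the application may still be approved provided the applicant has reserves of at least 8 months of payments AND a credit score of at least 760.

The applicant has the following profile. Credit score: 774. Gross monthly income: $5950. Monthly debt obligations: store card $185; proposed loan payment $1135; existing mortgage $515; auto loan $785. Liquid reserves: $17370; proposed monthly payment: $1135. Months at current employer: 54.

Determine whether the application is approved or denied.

Approved

Credit score 774 ≥ 680 (meets base)
Total debts = (185 + 1,135 + 515 + 785) = 2,620. DTI = 2,620/5,950 = 44% > 43% — standard DTI limit exceeded.
Reserves: 17,370 ÷ 1,135 = 15.3 months (meets 3-month minimum)
Employment 54 ≥ 12 months
DTI 44% is within the 43%–46% exception band; checking compensating factors.
Override check — reserves: 15.3 mo (ok); score: 774 (ok).
Both override conditions satisfied; DTI exception granted.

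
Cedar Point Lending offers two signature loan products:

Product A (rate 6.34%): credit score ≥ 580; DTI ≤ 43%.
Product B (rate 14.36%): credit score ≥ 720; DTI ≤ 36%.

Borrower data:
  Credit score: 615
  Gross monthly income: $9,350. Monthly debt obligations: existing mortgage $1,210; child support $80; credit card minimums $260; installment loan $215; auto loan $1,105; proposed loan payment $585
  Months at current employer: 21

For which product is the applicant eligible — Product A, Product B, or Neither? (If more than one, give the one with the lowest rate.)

Total debts = (1,210 + 80 + 260 + 215 + 1,105 + 585) = 3,455; DTI = 3,455/9,350 = 37%.
Product A: score 615 ≥ 580; DTI 37% ≤ 43% → qualifies.
Product B: score 615 < 720; DTI 37% > 36% → does not qualify.

Product A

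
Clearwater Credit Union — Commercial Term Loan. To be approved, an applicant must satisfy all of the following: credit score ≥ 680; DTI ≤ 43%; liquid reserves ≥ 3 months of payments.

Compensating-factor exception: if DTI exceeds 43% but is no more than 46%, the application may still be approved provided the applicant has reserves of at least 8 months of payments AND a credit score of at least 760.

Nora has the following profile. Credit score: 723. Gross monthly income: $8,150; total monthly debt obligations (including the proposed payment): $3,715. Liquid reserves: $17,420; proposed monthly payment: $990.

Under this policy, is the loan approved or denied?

Credit score 723 ≥ 680 (meets base)
DTI: 3,715 ÷ 8,150 = 45.6%, over the 43% base limit.
Reserves = 17,420/990 = 17.6 months ≥ 3
45.6% falls in the override range (43%–46%), so the compensating-factor test applies.
Reserves 17.6 ≥ 8 months; credit score 723 < 760.
Compensating-factor requirement not fully met.

Denied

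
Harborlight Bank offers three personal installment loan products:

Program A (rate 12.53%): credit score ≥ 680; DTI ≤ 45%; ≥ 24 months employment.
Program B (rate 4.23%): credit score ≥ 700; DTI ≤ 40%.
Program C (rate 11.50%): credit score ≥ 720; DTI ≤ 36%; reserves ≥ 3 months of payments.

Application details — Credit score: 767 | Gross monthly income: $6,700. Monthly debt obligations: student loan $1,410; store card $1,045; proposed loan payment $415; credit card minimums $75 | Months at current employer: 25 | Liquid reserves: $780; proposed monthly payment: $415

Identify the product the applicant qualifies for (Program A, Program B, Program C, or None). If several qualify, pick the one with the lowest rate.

Total debts = (1,410 + 1,045 + 415 + 75) = 2,945; DTI = 2,945/6,700 = 44%.
Reserves = 780/415 = 1.9 months.
Program A: score 767 ≥ 680; DTI 44% ≤ 45%; employment 25 ≥ 24 mo → qualifies.
Program B: score 767 ≥ 700; DTI 44% > 40% → does not qualify.
Program C: score 767 ≥ 720; DTI 44% > 36%; reserves 1.9 < 3 mo → does not qualify.

Program A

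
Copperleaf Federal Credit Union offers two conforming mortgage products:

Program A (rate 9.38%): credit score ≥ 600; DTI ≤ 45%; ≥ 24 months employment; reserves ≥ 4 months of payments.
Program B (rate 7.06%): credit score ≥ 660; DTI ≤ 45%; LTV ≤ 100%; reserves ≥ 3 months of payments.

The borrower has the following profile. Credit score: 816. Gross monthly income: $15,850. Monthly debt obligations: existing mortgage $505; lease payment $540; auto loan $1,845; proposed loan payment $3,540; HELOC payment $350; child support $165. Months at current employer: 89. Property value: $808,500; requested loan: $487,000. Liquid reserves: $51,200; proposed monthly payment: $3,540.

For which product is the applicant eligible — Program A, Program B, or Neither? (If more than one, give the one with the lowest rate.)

Total debts = (505 + 540 + 1,845 + 3,540 + 350 + 165) = 6,945; DTI = 6,945/15,850 = 43.8%.
LTV = 487,000/808,500 = 60.2%.
Reserves = 51,200/3,540 = 14.5 months.
Program A: score 816 ≥ 600; DTI 43.8% ≤ 45%; employment 89 ≥ 24 mo; reserves 14.5 ≥ 4 mo → qualifies.
Program B: score 816 ≥ 660; DTI 43.8% ≤ 45%; LTV 60.2% ≤ 100%; reserves 14.5 ≥ 3 mo → qualifies.
Qualifying: Program A, Program B. Lowest rate is 7.06% → Program B.

Program B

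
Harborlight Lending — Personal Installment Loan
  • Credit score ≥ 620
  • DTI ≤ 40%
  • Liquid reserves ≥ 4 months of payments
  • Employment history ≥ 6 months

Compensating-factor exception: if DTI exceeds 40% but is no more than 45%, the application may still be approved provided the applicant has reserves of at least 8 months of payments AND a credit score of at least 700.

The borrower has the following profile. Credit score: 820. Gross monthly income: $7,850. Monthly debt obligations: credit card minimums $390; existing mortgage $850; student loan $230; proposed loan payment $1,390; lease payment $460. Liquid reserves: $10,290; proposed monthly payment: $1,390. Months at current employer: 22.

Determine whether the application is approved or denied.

Denied

Credit score 820 ≥ 620 (meets base)
Total debts = (390 + 850 + 230 + 1,390 + 460) = 3,320. DTI = 3,320/7,850 = 42.3% > 40% — standard DTI limit exceeded.
Liquid reserves cover 10,290/1,390 = 7.4 months — ≥ 4 required
Employment 22 ≥ 6 months
42.3% falls in the override range (40%–45%), so the compensating-factor test applies.
Reserves 7.4 < 8 months; credit score 820 ≥ 700.
Override conditions not both satisfied; exception does not apply.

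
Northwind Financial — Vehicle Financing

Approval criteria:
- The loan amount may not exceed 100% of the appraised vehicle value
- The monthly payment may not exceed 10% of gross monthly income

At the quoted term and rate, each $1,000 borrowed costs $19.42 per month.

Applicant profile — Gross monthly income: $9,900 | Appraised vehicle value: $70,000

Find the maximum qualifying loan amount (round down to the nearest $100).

Payment cap: 10% × $9,900 = $990/month.
At $19.42 per $1,000, that supports 990/19.42 × 1,000 ≈ $50,978 → $50,900.
LTV cap: 100% × $70,000 = $70,000 → $70,000.
Binding constraint: payment-to-income.

$50,900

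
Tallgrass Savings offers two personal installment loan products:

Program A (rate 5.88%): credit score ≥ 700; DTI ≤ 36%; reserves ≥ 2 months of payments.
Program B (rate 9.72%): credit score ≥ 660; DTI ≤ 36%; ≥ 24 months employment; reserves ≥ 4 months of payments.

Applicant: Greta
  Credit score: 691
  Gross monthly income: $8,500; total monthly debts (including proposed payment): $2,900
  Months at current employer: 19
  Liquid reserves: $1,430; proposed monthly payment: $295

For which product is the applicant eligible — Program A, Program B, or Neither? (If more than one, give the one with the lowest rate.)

Neither

DTI = 2,900/8,500 = 34.1%.
Reserves = 1,430/295 = 4.8 months.
Program A: score 691 < 700; DTI 34.1% ≤ 36%; reserves 4.8 ≥ 2 mo → does not qualify.
Program B: score 691 ≥ 660; DTI 34.1% ≤ 36%; employment 19 < 24 mo; reserves 4.8 ≥ 4 mo → does not qualify.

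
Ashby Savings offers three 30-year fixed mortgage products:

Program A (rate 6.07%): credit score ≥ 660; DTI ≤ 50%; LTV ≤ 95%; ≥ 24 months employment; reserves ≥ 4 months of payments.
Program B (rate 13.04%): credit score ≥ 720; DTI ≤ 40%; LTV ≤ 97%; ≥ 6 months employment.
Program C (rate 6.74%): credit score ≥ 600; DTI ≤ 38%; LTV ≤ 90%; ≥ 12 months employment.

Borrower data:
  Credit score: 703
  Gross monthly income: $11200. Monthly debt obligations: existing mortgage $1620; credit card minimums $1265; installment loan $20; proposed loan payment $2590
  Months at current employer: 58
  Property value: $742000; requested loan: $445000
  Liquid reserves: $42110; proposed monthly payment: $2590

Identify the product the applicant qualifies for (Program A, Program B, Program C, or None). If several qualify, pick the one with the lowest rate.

Program A

Total debts = (1,620 + 1,265 + 20 + 2,590) = 5,495; DTI = 5,495/11,200 = 49.1%.
LTV = 445,000/742,000 = 60%.
Reserves = 42,110/2,590 = 16.3 months.
Program A: score 703 ≥ 660; DTI 49.1% ≤ 50%; LTV 60% ≤ 95%; employment 58 ≥ 24 mo; reserves 16.3 ≥ 4 mo → qualifies.
Program B: score 703 < 720; DTI 49.1% > 40%; LTV 60% ≤ 97%; employment 58 ≥ 6 mo → does not qualify.
Program C: score 703 ≥ 600; DTI 49.1% > 38%; LTV 60% ≤ 90%; employment 58 ≥ 12 mo → does not qualify.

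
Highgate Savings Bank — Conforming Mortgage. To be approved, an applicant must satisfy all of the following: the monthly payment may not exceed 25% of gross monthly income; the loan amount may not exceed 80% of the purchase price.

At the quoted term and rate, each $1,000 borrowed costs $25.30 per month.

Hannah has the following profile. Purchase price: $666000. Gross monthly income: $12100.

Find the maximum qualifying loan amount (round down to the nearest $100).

$119,500

Payment cap: 25% × $12,100 = $3,025/month.
At $25.30 per $1,000, that supports 3,025/25.30 × 1,000 ≈ $119,565 → $119,500.
LTV cap: 80% × $666,000 = $532,800 → $532,800.
Binding constraint: payment-to-income.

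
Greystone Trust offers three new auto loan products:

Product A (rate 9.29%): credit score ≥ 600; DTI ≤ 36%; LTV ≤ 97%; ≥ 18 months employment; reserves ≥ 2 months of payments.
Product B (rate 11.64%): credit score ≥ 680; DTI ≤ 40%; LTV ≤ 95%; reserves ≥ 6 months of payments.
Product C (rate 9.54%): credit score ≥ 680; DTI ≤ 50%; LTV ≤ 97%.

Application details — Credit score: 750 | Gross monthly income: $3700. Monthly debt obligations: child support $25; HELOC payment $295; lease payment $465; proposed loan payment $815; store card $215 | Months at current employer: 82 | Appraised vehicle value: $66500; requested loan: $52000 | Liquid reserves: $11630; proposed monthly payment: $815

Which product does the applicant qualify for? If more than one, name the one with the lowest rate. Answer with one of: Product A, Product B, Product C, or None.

Total debts = (25 + 295 + 465 + 815 + 215) = 1,815; DTI = 1,815/3,700 = 49.1%.
LTV = 52,000/66,500 = 78.2%.
Reserves = 11,630/815 = 14.3 months.
Product A: score 750 ≥ 600; DTI 49.1% > 36%; LTV 78.2% ≤ 97%; employment 82 ≥ 18 mo; reserves 14.3 ≥ 2 mo → does not qualify.
Product B: score 750 ≥ 680; DTI 49.1% > 40%; LTV 78.2% ≤ 95%; reserves 14.3 ≥ 6 mo → does not qualify.
Product C: score 750 ≥ 680; DTI 49.1% ≤ 50%; LTV 78.2% ≤ 97% → qualifies.

Product C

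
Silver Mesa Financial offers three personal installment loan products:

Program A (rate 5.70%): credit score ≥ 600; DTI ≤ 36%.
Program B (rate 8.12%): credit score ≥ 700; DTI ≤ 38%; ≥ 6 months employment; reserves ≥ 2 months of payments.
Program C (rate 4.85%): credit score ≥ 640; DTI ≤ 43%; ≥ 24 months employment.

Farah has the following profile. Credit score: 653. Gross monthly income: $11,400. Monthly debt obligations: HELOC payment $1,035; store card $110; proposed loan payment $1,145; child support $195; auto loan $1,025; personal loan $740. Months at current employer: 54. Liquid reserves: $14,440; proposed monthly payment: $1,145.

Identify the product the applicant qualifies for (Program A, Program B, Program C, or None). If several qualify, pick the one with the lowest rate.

Total debts = (1,035 + 110 + 1,145 + 195 + 1,025 + 740) = 4,250; DTI = 4,250/11,400 = 37.3%.
Reserves = 14,440/1,145 = 12.6 months.
Program A: score 653 ≥ 600; DTI 37.3% > 36% → does not qualify.
Program B: score 653 < 700; DTI 37.3% ≤ 38%; employment 54 ≥ 6 mo; reserves 12.6 ≥ 2 mo → does not qualify.
Program C: score 653 ≥ 640; DTI 37.3% ≤ 43%; employment 54 ≥ 24 mo → qualifies.

Program C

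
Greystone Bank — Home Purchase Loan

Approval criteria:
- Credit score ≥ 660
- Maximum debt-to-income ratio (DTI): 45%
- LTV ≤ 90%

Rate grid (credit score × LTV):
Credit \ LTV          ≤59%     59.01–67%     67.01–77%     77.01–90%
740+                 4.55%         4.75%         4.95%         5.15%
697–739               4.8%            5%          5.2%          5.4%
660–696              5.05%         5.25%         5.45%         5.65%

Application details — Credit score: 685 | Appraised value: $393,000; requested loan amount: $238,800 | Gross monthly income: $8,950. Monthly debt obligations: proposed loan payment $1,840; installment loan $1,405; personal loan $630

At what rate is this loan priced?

Credit score 685 ≥ 660; Total monthly debts = (1,840 + 1,405 + 630) = 3,875. Debt-to-income = 3,875/8,950 = 43.3% — meets 45% limit
LTV: 238,800 ÷ 393,000 = 60.8%, within 90% cap
Score 685 is in the 660–696 band; LTV 60.8% is in the 59.01–67% band → 5.25%.

5.25%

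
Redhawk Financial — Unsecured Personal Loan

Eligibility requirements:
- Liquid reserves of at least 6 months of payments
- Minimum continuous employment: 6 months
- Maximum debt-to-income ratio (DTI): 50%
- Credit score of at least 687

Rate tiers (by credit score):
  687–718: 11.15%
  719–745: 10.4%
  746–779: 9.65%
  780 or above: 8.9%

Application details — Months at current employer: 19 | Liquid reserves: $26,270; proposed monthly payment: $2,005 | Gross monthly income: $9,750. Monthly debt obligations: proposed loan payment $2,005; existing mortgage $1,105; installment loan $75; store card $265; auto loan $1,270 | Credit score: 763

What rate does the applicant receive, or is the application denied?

Approved at 9.65%

Credit score 763 ≥ 687 (meets minimum)
Total monthly debts = (2,005 + 1,105 + 75 + 265 + 1,270) = 4,720. DTI = 4,720/9,750 = 48.4% ≤ 50%
Employment 19 ≥ 6 months
Liquid reserves cover 26,270/2,005 = 13.1 months — ≥ 6 required
All requirements met. Score 763 falls in the 746–779 tier → 9.65%.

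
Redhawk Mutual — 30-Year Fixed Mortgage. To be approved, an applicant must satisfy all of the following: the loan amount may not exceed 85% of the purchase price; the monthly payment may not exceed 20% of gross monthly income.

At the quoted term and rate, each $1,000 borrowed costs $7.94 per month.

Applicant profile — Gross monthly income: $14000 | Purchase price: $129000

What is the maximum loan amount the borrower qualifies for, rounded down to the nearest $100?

Payment cap: 20% × $14,000 = $2,800/month.
At $7.94 per $1,000, that supports 2,800/7.94 × 1,000 ≈ $352,644 → $352,600.
LTV cap: 85% × $129,000 = $109,650 → $109,600.
Binding constraint: loan-to-value.

$109,600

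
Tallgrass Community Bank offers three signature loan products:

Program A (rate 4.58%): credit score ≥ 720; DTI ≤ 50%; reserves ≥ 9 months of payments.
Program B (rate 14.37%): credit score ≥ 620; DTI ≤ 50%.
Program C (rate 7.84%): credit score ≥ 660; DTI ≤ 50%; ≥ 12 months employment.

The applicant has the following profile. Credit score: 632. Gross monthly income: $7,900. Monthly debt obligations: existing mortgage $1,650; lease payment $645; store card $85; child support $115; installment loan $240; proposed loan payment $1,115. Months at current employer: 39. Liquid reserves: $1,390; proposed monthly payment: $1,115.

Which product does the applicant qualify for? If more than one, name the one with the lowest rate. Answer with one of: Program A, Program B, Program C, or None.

Program B

Total debts = (1,650 + 645 + 85 + 115 + 240 + 1,115) = 3,850; DTI = 3,850/7,900 = 48.7%.
Reserves = 1,390/1,115 = 1.2 months.
Program A: score 632 < 720; DTI 48.7% ≤ 50%; reserves 1.2 < 9 mo → does not qualify.
Program B: score 632 ≥ 620; DTI 48.7% ≤ 50% → qualifies.
Program C: score 632 < 660; DTI 48.7% ≤ 50%; employment 39 ≥ 12 mo → does not qualify.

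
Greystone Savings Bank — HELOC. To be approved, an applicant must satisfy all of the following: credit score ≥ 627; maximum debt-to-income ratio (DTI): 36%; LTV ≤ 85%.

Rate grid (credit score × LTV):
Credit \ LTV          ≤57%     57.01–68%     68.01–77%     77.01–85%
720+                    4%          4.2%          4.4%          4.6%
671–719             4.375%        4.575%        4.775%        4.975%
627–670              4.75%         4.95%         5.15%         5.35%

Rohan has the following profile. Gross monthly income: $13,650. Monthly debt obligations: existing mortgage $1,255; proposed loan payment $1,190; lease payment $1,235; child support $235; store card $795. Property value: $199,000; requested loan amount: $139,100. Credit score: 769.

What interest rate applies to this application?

4.4%

Credit score 769 ≥ 627; Total monthly debts = (1,255 + 1,190 + 1,235 + 235 + 795) = 4,710. DTI = 4,710/13,650 = 34.5% ≤ 36%
Loan-to-value = 139,100/199,000 = 69.9% — pass (85% max)
Credit 769 → row 720+; LTV 69.9% → column 68.01–77%. Grid cell → 4.4%.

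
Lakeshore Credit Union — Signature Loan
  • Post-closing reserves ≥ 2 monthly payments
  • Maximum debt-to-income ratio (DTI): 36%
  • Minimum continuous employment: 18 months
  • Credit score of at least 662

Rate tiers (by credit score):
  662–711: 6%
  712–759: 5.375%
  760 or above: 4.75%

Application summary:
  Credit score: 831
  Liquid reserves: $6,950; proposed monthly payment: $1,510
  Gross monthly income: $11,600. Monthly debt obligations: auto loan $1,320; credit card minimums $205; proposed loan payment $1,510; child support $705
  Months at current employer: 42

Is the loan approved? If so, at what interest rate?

Approved at 4.75%

Credit score 831 ≥ 662 (meets minimum)
Employment 42 ≥ 18 months
Total monthly debts = (1,320 + 205 + 1,510 + 705) = 3,740. Debt-to-income = 3,740/11,600 = 32.2% — meets 36% limit
Liquid reserves cover 6,950/1,510 = 4.6 months — ≥ 2 required
All requirements met. Score 831 falls in the 760 or above tier → 4.75%.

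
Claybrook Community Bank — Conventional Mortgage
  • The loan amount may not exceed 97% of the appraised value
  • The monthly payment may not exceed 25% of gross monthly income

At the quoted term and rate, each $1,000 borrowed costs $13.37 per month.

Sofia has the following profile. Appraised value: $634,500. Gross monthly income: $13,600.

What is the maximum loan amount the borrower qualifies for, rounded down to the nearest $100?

Payment cap: 25% × $13,600 = $3,400/month.
At $13.37 per $1,000, that supports 3,400/13.37 × 1,000 ≈ $254,300 → $254,300.
LTV cap: 97% × $634,500 = $615,465 → $615,400.
Binding constraint: payment-to-income.

$254,300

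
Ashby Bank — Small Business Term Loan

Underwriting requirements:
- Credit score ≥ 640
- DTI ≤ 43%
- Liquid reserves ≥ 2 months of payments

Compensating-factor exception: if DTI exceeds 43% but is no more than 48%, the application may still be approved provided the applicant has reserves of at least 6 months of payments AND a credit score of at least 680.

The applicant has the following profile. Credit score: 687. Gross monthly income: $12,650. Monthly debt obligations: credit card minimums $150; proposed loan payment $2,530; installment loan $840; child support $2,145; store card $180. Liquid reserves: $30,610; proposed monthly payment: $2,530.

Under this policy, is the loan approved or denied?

Approved

Credit score 687 ≥ 640 (meets base)
Total debts = (150 + 2,530 + 840 + 2,145 + 180) = 5,845. DTI: 5,845 ÷ 12,650 = 46.2%, over the 43% base limit.
Reserves: 30,610 ÷ 2,530 = 12.1 months (meets 2-month minimum)
46.2% falls in the override range (43%–48%), so the compensating-factor test applies.
Reserves 12.1 ≥ 6 months; credit score 687 ≥ 680.
Both override conditions satisfied; DTI exception granted.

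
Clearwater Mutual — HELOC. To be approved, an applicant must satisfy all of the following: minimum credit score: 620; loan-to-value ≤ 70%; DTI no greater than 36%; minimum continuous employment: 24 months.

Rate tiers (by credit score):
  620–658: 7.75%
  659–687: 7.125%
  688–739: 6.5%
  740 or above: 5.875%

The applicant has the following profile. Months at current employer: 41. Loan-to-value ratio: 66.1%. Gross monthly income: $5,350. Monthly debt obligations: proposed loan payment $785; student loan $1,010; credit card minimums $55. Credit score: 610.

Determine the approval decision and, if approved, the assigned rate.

Denied

Credit score 610 < 620 (below minimum)
Employment 41 ≥ 24 months
LTV 66.1% — within 70%
Total monthly debts = (785 + 1,010 + 55) = 1,850. DTI: 1,850 ÷ 5,350 = 34.6%, within the 36% cap
Not all requirements met → denied.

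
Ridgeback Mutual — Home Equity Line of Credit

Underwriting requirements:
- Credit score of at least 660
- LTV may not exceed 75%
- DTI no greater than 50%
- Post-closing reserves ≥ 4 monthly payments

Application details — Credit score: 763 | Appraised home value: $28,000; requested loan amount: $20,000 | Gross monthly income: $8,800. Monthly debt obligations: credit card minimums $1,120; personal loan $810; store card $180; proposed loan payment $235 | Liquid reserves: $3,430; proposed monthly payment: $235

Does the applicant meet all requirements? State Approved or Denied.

Credit score 763 ≥ 660 (meets)
LTV: 20,000 ÷ 28,000 = 71.4%, within 75% cap
Total monthly debts = (1,120 + 810 + 180 + 235) = 2,345. DTI: 2,345 ÷ 8,800 = 26.6%, within the 50% cap
Liquid reserves cover 3,430/235 = 14.6 months — ≥ 4 required
All criteria satisfied.

Approved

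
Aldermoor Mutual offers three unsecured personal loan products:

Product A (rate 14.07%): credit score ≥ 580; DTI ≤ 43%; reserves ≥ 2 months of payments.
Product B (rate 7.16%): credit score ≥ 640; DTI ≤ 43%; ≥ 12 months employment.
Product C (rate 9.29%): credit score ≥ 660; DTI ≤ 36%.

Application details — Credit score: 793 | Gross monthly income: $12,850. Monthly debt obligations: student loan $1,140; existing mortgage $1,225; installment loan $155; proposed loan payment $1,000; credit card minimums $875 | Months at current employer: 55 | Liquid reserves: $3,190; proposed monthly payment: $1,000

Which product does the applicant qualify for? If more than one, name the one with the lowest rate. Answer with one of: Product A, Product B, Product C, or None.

Product B

Total debts = (1,140 + 1,225 + 155 + 1,000 + 875) = 4,395; DTI = 4,395/12,850 = 34.2%.
Reserves = 3,190/1,000 = 3.2 months.
Product A: score 793 ≥ 580; DTI 34.2% ≤ 43%; reserves 3.2 ≥ 2 mo → qualifies.
Product B: score 793 ≥ 640; DTI 34.2% ≤ 43%; employment 55 ≥ 12 mo → qualifies.
Product C: score 793 ≥ 660; DTI 34.2% ≤ 36% → qualifies.
Qualifying: Product A, Product B, Product C. Lowest rate is 7.16% → Product B.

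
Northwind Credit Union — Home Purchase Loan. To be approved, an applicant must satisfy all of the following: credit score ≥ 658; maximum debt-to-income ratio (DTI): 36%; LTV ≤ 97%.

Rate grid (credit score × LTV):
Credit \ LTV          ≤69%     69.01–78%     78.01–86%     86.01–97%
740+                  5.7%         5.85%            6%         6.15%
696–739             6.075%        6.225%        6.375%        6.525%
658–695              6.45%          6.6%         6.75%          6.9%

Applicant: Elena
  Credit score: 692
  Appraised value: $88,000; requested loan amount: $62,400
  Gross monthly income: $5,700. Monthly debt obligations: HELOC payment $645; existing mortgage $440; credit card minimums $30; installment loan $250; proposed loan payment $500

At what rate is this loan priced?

Credit score 692 ≥ 658; Total monthly debts = (645 + 440 + 30 + 250 + 500) = 1,865. Debt-to-income = 1,865/5,700 = 32.7% — meets 36% limit
LTV: 62,400 ÷ 88,000 = 70.9%, within 97% cap
Score 692 is in the 658–695 band; LTV 70.9% is in the 69.01–78% band → 6.6%.

6.6%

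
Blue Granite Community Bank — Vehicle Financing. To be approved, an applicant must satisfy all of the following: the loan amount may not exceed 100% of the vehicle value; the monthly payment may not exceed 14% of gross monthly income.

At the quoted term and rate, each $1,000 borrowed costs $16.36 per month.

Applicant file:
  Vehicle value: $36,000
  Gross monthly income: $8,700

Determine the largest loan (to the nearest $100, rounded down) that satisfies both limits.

Payment cap: 14% × $8,700 = $1,218/month.
At $16.36 per $1,000, that supports 1,218/16.36 × 1,000 ≈ $74,449 → $74,400.
LTV cap: 100% × $36,000 = $36,000 → $36,000.
Binding constraint: loan-to-value.

$36,000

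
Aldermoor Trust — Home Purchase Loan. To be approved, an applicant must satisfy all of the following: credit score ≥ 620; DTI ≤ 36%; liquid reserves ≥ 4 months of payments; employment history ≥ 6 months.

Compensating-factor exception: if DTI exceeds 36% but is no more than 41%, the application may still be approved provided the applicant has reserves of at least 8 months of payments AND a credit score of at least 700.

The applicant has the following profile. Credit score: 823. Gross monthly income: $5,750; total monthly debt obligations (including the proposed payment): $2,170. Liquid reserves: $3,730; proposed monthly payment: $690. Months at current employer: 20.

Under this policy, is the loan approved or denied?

Denied

Credit score 823 ≥ 620 (meets base)
DTI = 2,170/5,750 = 37.7% > 36% — standard DTI limit exceeded.
Reserves = 3,730/690 = 5.4 months ≥ 4
Employment 20 ≥ 6 months
37.7% falls in the override range (36%–41%), so the compensating-factor test applies.
Override check — reserves: 5.4 mo (short of 8); score: 823 (ok).
Override conditions not both satisfied; exception does not apply.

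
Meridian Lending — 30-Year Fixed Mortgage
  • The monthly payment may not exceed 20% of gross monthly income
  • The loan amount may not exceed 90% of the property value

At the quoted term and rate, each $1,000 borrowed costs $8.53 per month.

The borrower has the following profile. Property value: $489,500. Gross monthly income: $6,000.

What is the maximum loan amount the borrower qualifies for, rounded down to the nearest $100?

$140,600

Payment cap: 20% × $6,000 = $1,200/month.
At $8.53 per $1,000, that supports 1,200/8.53 × 1,000 ≈ $140,679 → $140,600.
LTV cap: 90% × $489,500 = $440,550 → $440,500.
Binding constraint: payment-to-income.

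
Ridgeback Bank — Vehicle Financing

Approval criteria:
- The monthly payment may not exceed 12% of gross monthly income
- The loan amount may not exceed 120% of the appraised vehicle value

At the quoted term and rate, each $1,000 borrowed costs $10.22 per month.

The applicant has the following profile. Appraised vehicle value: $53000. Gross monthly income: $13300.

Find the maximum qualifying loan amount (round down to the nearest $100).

Payment cap: 12% × $13,300 = $1,596/month.
At $10.22 per $1,000, that supports 1,596/10.22 × 1,000 ≈ $156,164 → $156,100.
LTV cap: 120% × $53,000 = $63,600 → $63,600.
Binding constraint: loan-to-value.

$63,600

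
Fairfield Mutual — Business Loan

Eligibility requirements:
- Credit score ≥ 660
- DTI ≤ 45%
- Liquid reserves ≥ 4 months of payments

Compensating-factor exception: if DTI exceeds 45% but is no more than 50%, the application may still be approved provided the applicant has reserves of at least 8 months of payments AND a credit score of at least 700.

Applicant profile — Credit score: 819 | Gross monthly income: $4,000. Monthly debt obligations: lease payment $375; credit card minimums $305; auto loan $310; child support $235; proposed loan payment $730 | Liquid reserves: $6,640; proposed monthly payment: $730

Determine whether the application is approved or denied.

Credit score 819 ≥ 660 (meets base)
Total debts = (375 + 305 + 310 + 235 + 730) = 1,955. DTI = 1,955/4,000 = 48.9% > 45% — standard DTI limit exceeded.
Reserves: 6,640 ÷ 730 = 9.1 months (meets 4-month minimum)
48.9% falls in the override range (45%–50%), so the compensating-factor test applies.
Reserves 9.1 ≥ 8 months; credit score 819 ≥ 700.
Both override conditions satisfied; DTI exception granted.

Approved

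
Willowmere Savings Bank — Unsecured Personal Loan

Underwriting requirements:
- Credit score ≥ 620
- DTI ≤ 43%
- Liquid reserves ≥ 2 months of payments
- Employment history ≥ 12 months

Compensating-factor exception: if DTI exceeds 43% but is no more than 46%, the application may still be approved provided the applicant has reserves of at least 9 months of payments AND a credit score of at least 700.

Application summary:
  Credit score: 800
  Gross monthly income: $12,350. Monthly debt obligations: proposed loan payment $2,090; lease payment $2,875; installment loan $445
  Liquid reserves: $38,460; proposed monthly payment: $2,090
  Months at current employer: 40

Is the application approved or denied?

Credit score 800 ≥ 620 (meets base)
Total debts = (2,090 + 2,875 + 445) = 5,410. DTI = 5,410/12,350 = 43.8% > 43% — standard DTI limit exceeded.
Reserves: 38,460 ÷ 2,090 = 18.4 months (meets 2-month minimum)
Employment 40 ≥ 12 months
DTI 43.8% is within the 43%–46% exception band; checking compensating factors.
Reserves 18.4 ≥ 9 months; credit score 800 ≥ 700.
Both override conditions satisfied; DTI exception granted.

Approved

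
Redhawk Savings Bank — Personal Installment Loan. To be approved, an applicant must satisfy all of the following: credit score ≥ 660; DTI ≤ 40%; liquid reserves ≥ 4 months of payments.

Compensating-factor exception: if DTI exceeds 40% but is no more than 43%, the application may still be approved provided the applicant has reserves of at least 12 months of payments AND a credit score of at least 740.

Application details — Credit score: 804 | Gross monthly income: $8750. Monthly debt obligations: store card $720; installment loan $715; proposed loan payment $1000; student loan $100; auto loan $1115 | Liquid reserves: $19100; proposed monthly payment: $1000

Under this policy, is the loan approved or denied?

Credit score 804 ≥ 660 (meets base)
Total debts = (720 + 715 + 1,000 + 100 + 1,115) = 3,650. DTI: 3,650 ÷ 8,750 = 41.7%, over the 40% base limit.
Reserves = 19,100/1,000 = 19.1 months ≥ 4
DTI 41.7% is within the 40%–43% exception band; checking compensating factors.
Reserves 19.1 ≥ 12 months; credit score 804 ≥ 740.
Both override conditions satisfied; DTI exception granted.

Approved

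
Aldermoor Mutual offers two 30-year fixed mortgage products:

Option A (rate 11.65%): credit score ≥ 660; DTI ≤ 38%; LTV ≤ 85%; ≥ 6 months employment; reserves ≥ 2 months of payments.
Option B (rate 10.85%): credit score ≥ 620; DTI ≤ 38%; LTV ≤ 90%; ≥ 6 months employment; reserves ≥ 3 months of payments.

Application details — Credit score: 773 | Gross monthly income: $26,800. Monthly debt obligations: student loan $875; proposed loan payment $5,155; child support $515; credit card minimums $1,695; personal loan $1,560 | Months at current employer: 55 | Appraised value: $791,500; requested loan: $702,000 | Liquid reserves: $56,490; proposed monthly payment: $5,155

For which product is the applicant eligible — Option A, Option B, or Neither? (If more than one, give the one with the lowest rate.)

Option B

Total debts = (875 + 5,155 + 515 + 1,695 + 1,560) = 9,800; DTI = 9,800/26,800 = 36.6%.
LTV = 702,000/791,500 = 88.7%.
Reserves = 56,490/5,155 = 11.0 months.
Option A: score 773 ≥ 660; DTI 36.6% ≤ 38%; LTV 88.7% > 85%; employment 55 ≥ 6 mo; reserves 11.0 ≥ 2 mo → does not qualify.
Option B: score 773 ≥ 620; DTI 36.6% ≤ 38%; LTV 88.7% ≤ 90%; employment 55 ≥ 6 mo; reserves 11.0 ≥ 3 mo → qualifies.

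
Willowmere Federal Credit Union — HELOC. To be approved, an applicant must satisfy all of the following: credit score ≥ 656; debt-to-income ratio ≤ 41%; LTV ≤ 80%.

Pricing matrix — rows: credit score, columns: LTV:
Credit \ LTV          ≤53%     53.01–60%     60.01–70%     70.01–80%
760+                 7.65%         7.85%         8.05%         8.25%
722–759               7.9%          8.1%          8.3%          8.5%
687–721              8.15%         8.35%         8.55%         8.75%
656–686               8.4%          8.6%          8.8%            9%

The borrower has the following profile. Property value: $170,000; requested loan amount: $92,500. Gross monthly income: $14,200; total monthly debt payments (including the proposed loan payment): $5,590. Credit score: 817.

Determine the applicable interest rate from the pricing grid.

7.85%

Credit score 817 ≥ 656; DTI = 5,590/14,200 = 39.4% ≤ 41%
LTV: 92,500 ÷ 170,000 = 54.4%, within 80% cap
Credit 817 → row 760+; LTV 54.4% → column 53.01–60%. Grid cell → 7.85%.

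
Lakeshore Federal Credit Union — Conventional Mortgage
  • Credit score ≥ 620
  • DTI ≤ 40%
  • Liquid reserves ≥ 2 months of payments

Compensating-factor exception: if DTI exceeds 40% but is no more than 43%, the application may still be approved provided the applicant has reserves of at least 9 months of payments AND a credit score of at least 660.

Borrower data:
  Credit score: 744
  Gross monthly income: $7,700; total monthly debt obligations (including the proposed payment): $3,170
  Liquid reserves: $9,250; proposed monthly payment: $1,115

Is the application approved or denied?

Credit score 744 ≥ 620 (meets base)
DTI: 3,170 ÷ 7,700 = 41.2%, over the 40% base limit.
Liquid reserves cover 9,250/1,115 = 8.3 months — ≥ 2 required
41.2% falls in the override range (40%–43%), so the compensating-factor test applies.
Reserves 8.3 < 9 months; credit score 744 ≥ 660.
Compensating-factor requirement not fully met.

Denied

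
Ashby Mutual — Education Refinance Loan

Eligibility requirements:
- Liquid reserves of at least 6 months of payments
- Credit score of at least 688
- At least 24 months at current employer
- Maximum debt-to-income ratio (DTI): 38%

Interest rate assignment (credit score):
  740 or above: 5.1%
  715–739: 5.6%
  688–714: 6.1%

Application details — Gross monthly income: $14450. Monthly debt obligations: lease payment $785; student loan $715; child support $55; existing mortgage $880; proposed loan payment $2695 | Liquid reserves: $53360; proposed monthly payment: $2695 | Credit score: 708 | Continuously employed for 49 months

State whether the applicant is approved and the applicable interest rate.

Credit score 708 ≥ 688 (meets minimum)
Total monthly debts = (785 + 715 + 55 + 880 + 2,695) = 5,130. DTI: 5,130 ÷ 14,450 = 35.5%, within the 38% cap
Employment 49 ≥ 24 months
Reserves = 53,360/2,695 = 19.8 months ≥ 6
All requirements met. Score 708 falls in the 688–714 tier → 6.1%.

Approved at 6.1%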